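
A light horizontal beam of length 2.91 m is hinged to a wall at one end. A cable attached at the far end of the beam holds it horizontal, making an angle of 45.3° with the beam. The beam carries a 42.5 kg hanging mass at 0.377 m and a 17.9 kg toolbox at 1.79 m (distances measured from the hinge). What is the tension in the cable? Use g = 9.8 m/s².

T ≈ 228 N

Sum moments about the hinge (the unknown hinge reaction has zero arm there).
Hanging mass: 42.5 × 9.8 = 416.5 N down at 0.377 m → arm 0.377 m, τ = 416.5 × 0.377 = 157 N·m clockwise.
Toolbox: 17.9 × 9.8 = 175.4 N down at 1.79 m → arm 1.79 m, τ = 175.4 × 1.79 = 314 N·m clockwise.
Total clockwise load moment = 471 N·m.
The cable tension T acts at 2.91 m; only its component perpendicular to the beam, T sinθ, produces torque. sin 45.3° = 0.7108.
Στ = 0 ⇒ T × 2.91 × 0.7108 = 471 ⇒ T = 471 / 2.068 = 228 N.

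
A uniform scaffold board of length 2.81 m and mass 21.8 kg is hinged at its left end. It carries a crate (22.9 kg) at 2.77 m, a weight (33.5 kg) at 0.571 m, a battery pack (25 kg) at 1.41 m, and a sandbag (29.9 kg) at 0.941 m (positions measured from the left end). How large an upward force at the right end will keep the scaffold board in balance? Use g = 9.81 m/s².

F ≈ 616 N

Take moments about the left end.
Beam weight: 21.8 × 9.81 = 213.9 N down at 1.405 m → arm 1.405 m, τ = 213.9 × 1.405 = 300.5 N·m clockwise.
Crate: 22.9 × 9.81 = 224.6 N down at 2.77 m → arm 2.77 m, τ = 224.6 × 2.77 = 622.1 N·m clockwise.
Weight: 33.5 × 9.81 = 328.6 N down at 0.571 m → arm 0.571 m, τ = 328.6 × 0.571 = 187.6 N·m clockwise.
Battery pack: 25 × 9.81 = 245.2 N down at 1.41 m → arm 1.41 m, τ = 245.2 × 1.41 = 345.7 N·m clockwise.
Sandbag: 29.9 × 9.81 = 293.3 N down at 0.941 m → arm 0.941 m, τ = 293.3 × 0.941 = 276 N·m clockwise.
Net moment of the loads = 1732 N·m clockwise.
The upward force F acts at the right end, arm 2.81 m, giving F × 2.81 counterclockwise.
Στ = 0 ⇒ F × 2.81 = 1732 ⇒ F = 1732 / 2.81 = 616 N.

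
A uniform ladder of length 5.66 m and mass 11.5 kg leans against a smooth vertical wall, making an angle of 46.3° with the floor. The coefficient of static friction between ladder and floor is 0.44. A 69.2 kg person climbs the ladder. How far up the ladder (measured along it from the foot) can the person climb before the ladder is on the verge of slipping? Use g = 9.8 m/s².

Choose the foot of the ladder as the axis so the floor normal and friction both act there and drop out.
Ladder weight 11.5×9.8 = 112.7 N acts at 2.83 m along the ladder; its horizontal arm is 2.83·cos46.3° = 1.955 m → τ = 220.3 N·m clockwise.
Person weight 69.2×9.8 = 678.2 N at distance d → arm d·cos46.3° → τ = 678.2·d·0.6909 clockwise.
Wall normal N at the top has arm L sinθ = 4.092 m counterclockwise, so Στ = 0 gives N·4.092 = 220.3 + 468.6·d.
ΣFy = 0 ⇒ N_floor = 790.9 N, so the maximum friction is μ_s·N_floor = 0.44×790.9 = 348 N. ΣFx = 0 ⇒ N_wall = f, so at the slipping point N = 348 N.
Substituting: 348×4.092 = 220.3 + 468.6·d ⇒ d = (1424 − 220.3) / 468.6 = 2.57 m.

d ≈ 2.57 m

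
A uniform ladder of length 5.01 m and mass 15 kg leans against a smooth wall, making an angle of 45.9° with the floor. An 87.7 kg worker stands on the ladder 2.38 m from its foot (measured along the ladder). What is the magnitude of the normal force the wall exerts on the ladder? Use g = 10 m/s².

N_wall ≈ 476 N

Sum moments about the foot of the ladder (the floor normal and friction both act there and drop out).
Ladder weight 15×10 = 150 N acts at 2.505 m along the ladder; its horizontal arm is 2.505·cos45.9° = 1.743 m → τ = 261.4 N·m clockwise.
Worker: 87.7×10 = 877 N at 2.38 m → arm 1.656 m → τ = 1452 N·m clockwise.
Wall normal N acts horizontally at the top; its moment arm is the height L sinθ = 5.01·sin45.9° = 3.598 m, counterclockwise.
Balancing moments: N × 3.598 = 1713, giving N = 476 N.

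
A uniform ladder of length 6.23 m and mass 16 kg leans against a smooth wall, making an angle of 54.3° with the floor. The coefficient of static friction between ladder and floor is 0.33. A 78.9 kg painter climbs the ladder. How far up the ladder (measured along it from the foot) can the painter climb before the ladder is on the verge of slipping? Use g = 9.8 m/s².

Take moments about the foot of the ladder.
Ladder weight 16×9.8 = 156.8 N acts at 3.115 m along the ladder; its horizontal arm is 3.115·cos54.3° = 1.818 m → τ = 285.1 N·m clockwise.
Painter weight 78.9×9.8 = 773.2 N at distance d → arm d·cos54.3° → τ = 773.2·d·0.5835 clockwise.
Wall normal N at the top has arm L sinθ = 5.059 m counterclockwise, so Στ = 0 gives N·5.059 = 285.1 + 451.2·d.
ΣFy = 0 ⇒ N_floor = 930 N, so the maximum friction is μ_s·N_floor = 0.33×930 = 306.9 N. ΣFx = 0 ⇒ N_wall = f, so at the slipping point N = 306.9 N.
Substituting: 306.9×5.059 = 285.1 + 451.2·d ⇒ d = (1553 − 285.1) / 451.2 = 2.81 m.

d ≈ 2.81 m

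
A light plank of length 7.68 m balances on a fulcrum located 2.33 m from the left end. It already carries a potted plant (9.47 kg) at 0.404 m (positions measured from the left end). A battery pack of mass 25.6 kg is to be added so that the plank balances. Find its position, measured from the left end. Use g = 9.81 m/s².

About the fulcrum (at 2.33 m from the left end):
Potted plant: 9.47 × 9.81 = 92.9 N down at 0.404 m → arm 1.926 m, τ = 92.9 × 1.926 = 178.9 N·m counterclockwise.
Net moment of existing loads = 178.9 N·m counterclockwise.
The battery pack weighs 25.6 × 9.81 = 251.1 N and must supply an equal clockwise moment, so its lever arm about the fulcrum is 178.9 / 251.1 = 0.712 m.
That puts it at 2.33 + 0.712 = 3.04 m from the left end.

x ≈ 3.04 m from the left end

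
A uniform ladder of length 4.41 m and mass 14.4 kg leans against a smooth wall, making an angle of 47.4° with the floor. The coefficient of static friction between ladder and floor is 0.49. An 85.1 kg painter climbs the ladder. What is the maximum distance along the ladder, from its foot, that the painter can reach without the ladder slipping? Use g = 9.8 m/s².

Sum moments about the foot of the ladder (the floor normal and friction both act there and drop out).
Ladder weight 14.4×9.8 = 141.1 N acts at 2.205 m along the ladder; its horizontal arm is 2.205·cos47.4° = 1.493 m → τ = 210.7 N·m clockwise.
Painter weight 85.1×9.8 = 834 N at distance d → arm d·cos47.4° → τ = 834·d·0.6769 clockwise.
Wall normal N at the top has arm L sinθ = 3.246 m counterclockwise, so Στ = 0 gives N·3.246 = 210.7 + 564.5·d.
ΣFy = 0 ⇒ N_floor = 975.1 N, so the maximum friction is μ_s·N_floor = 0.49×975.1 = 477.8 N. ΣFx = 0 ⇒ N_wall = f, so at the slipping point N = 477.8 N.
Substituting: 477.8×3.246 = 210.7 + 564.5·d ⇒ d = (1551 − 210.7) / 564.5 = 2.37 m.

d ≈ 2.37 m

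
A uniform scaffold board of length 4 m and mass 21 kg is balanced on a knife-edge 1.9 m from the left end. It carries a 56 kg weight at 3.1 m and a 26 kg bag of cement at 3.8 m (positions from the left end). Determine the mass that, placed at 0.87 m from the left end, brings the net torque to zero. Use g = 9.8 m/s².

Choose the knife-edge (at 1.9 m from the left end) as the axis so the support reaction has zero arm there.
Beam weight: 21 × 9.8 = 205.8 N down at 2 m → arm 0.1 m, τ = 205.8 × 0.1 = 20.58 N·m clockwise.
Weight: 56 × 9.8 = 548.8 N down at 3.1 m → arm 1.2 m, τ = 548.8 × 1.2 = 658.6 N·m clockwise.
Bag of cement: 26 × 9.8 = 254.8 N down at 3.8 m → arm 1.9 m, τ = 254.8 × 1.9 = 484.1 N·m clockwise.
Net moment of known loads = 1163 N·m clockwise.
An unknown mass m at 0.87 m has arm 1.03 m; its moment is m·g·1.03 counterclockwise.
For rotational equilibrium, m × 9.8 × 1.03 = 1163, so m = 1163 / (9.8 × 1.03) = 115 kg.

m ≈ 115 kg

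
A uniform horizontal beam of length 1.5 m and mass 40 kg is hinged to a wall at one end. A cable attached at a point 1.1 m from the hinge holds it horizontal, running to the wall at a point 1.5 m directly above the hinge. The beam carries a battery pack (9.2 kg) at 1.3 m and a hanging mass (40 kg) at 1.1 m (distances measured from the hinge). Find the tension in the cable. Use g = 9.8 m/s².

T ≈ 950 N

Choose the hinge as the axis so the unknown hinge reaction has zero arm there.
Beam weight: 40 × 9.8 = 392 N down at 0.75 m → arm 0.75 m, τ = 392 × 0.75 = 294 N·m clockwise.
Battery pack: 9.2 × 9.8 = 90.16 N down at 1.3 m → arm 1.3 m, τ = 90.16 × 1.3 = 117.2 N·m clockwise.
Hanging mass: 40 × 9.8 = 392 N down at 1.1 m → arm 1.1 m, τ = 392 × 1.1 = 431.2 N·m clockwise.
Total clockwise load moment = 842.4 N·m.
The cable tension T acts at 1.1 m; only its component perpendicular to the beam, T sinθ, produces torque. sinθ = h/√(h²+d²) = 1.5/√(1.5²+1.1²) = 0.8064.
For rotational equilibrium, T × 1.1 × 0.8064 = 842.4, so T = 842.4 / 0.887 = 950 N.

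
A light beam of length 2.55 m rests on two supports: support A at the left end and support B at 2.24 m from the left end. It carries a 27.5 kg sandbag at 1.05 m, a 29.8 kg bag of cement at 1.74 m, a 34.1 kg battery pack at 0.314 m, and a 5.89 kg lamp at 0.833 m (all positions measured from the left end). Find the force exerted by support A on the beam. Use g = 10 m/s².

R_A ≈ 543 N

Taking torques about support B:
Sandbag: 27.5 × 10 = 275 N down at 1.05 m → arm 1.19 m, τ = 275 × 1.19 = 327.2 N·m counterclockwise.
Bag of cement: 29.8 × 10 = 298 N down at 1.74 m → arm 0.5 m, τ = 298 × 0.5 = 149 N·m counterclockwise.
Battery pack: 34.1 × 10 = 341 N down at 0.314 m → arm 1.926 m, τ = 341 × 1.926 = 656.8 N·m counterclockwise.
Lamp: 5.89 × 10 = 58.9 N down at 0.833 m → arm 1.407 m, τ = 58.9 × 1.407 = 82.87 N·m counterclockwise.
Net load moment about support B = 1216 N·m counterclockwise.
Reaction R at support A is upward at 0 m, arm 2.24 m → moment R × 2.24 clockwise.
Setting net torque to zero: R × 2.24 = 1216 → R = 543 N.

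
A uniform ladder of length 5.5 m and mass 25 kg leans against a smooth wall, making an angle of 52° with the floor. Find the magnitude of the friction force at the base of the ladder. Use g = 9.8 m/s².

f ≈ 95.7 N

About the foot of the ladder:
Ladder weight 25×9.8 = 245 N acts at 2.75 m along the ladder; its horizontal arm is 2.75·cos52° = 1.693 m → τ = 414.8 N·m clockwise.
Wall normal N acts horizontally at the top; its moment arm is the height L sinθ = 5.5·sin52° = 4.334 m, counterclockwise.
Setting net torque to zero: N × 4.334 = 414.8 → N = 95.7 N.
ΣFx = 0: friction at the foot balances the wall's push, so f = N_wall = 95.7 N.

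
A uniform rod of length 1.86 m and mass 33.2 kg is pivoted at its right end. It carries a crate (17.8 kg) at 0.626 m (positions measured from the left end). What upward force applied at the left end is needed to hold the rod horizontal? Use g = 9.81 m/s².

Choose the right end as the axis so the unknown pivot reaction has zero arm there.
Beam weight: 33.2 × 9.81 = 325.7 N down at 0.93 m → arm 0.93 m, τ = 325.7 × 0.93 = 302.9 N·m counterclockwise.
Crate: 17.8 × 9.81 = 174.6 N down at 0.626 m → arm 1.234 m, τ = 174.6 × 1.234 = 215.5 N·m counterclockwise.
Net moment of the loads = 518.4 N·m counterclockwise.
The upward force F acts at the left end, arm 1.86 m, giving F × 1.86 clockwise.
For rotational equilibrium, F × 1.86 = 518.4, so F = 518.4 / 1.86 = 279 N.

F ≈ 279 N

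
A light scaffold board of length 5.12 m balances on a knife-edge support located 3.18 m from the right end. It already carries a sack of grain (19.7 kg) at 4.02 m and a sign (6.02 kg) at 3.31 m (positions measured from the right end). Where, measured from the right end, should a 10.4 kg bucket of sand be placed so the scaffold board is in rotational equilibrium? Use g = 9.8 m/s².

x ≈ 1.51 m from the right end

Sum moments about the knife-edge support (at 3.18 m from the right end) (the support reaction has zero arm there).
Sack of grain: 19.7 × 9.8 = 193.1 N down at 4.02 m → arm 0.84 m, τ = 193.1 × 0.84 = 162.2 N·m counterclockwise.
Sign: 6.02 × 9.8 = 59 N down at 3.31 m → arm 0.13 m, τ = 59 × 0.13 = 7.67 N·m counterclockwise.
Net moment of existing loads = 169.9 N·m counterclockwise.
The bucket of sand weighs 10.4 × 9.8 = 101.9 N and must supply an equal clockwise moment, so its lever arm about the knife-edge support is 169.9 / 101.9 = 1.67 m.
That puts it at 3.18 − 1.67 = 1.51 m from the right end.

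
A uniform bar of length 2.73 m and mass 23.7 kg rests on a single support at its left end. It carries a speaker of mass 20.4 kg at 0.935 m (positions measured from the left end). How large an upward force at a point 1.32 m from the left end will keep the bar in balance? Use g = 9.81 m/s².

F ≈ 382 N

Taking torques about the left end:
Beam weight: 23.7 × 9.81 = 232.5 N down at 1.365 m → arm 1.365 m, τ = 232.5 × 1.365 = 317.4 N·m clockwise.
Speaker: 20.4 × 9.81 = 200.1 N down at 0.935 m → arm 0.935 m, τ = 200.1 × 0.935 = 187.1 N·m clockwise.
Net moment of the loads = 504.5 N·m clockwise.
The upward force F acts at a point 1.32 m from the left end, arm 1.32 m, giving F × 1.32 counterclockwise.
Balancing moments: F × 1.32 = 504.5, giving F = 504.5 / 1.32 = 382 N.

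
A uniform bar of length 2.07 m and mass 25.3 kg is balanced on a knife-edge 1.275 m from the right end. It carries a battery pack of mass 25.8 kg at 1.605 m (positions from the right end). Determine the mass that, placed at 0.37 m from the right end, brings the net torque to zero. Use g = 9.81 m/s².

About the knife-edge (at 1.275 m from the right end):
Beam weight: 25.3 × 9.81 = 248.2 N down at 1.035 m → arm 0.24 m, τ = 248.2 × 0.24 = 59.57 N·m clockwise.
Battery pack: 25.8 × 9.81 = 253.1 N down at 1.605 m → arm 0.33 m, τ = 253.1 × 0.33 = 83.52 N·m counterclockwise.
Net moment of known loads = 23.95 N·m counterclockwise.
An unknown mass m at 0.37 m has arm 0.905 m; its moment is m·g·0.905 clockwise.
Setting net torque to zero: m × 9.81 × 0.905 = 23.95 → m = 23.95 / (9.81 × 0.905) = 2.7 kg.

m ≈ 2.7 kg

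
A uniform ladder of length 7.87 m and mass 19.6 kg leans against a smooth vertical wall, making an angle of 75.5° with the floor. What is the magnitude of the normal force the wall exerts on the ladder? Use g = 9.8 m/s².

N_wall ≈ 24.8 N

Take moments about the foot of the ladder.
Ladder weight 19.6×9.8 = 192.1 N acts at 3.935 m along the ladder; its horizontal arm is 3.935·cos75.5° = 0.9852 m → τ = 189.3 N·m clockwise.
Wall normal N acts horizontally at the top; its moment arm is the height L sinθ = 7.87·sin75.5° = 7.619 m, counterclockwise.
Setting net torque to zero: N × 7.619 = 189.3 → N = 24.8 N.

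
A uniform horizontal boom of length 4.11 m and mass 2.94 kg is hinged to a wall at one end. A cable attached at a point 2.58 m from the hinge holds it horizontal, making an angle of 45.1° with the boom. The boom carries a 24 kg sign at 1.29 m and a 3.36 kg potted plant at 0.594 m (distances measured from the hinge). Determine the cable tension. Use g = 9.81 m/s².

About the hinge:
Beam weight: 2.94 × 9.81 = 28.84 N down at 2.055 m → arm 2.055 m, τ = 28.84 × 2.055 = 59.27 N·m clockwise.
Sign: 24 × 9.81 = 235.4 N down at 1.29 m → arm 1.29 m, τ = 235.4 × 1.29 = 303.7 N·m clockwise.
Potted plant: 3.36 × 9.81 = 32.96 N down at 0.594 m → arm 0.594 m, τ = 32.96 × 0.594 = 19.58 N·m clockwise.
Total clockwise load moment = 382.5 N·m.
The cable tension T acts at 2.58 m; only its component perpendicular to the boom, T sinθ, produces torque. sin 45.1° = 0.7083.
Balancing moments: T × 2.58 × 0.7083 = 382.5, giving T = 382.5 / 1.827 = 209 N.

T ≈ 209 N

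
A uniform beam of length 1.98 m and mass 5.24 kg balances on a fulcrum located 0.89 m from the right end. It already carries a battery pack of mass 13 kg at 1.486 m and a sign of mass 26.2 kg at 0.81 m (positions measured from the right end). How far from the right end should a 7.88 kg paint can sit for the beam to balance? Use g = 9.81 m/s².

x ≈ 0.106 m from the right end

About the fulcrum (at 0.89 m from the right end):
Beam weight: 5.24 × 9.81 = 51.4 N down at 0.99 m → arm 0.1 m, τ = 51.4 × 0.1 = 5.14 N·m counterclockwise.
Battery pack: 13 × 9.81 = 127.5 N down at 1.486 m → arm 0.596 m, τ = 127.5 × 0.596 = 75.99 N·m counterclockwise.
Sign: 26.2 × 9.81 = 257 N down at 0.81 m → arm 0.08 m, τ = 257 × 0.08 = 20.56 N·m clockwise.
Net moment of existing loads = 60.57 N·m counterclockwise.
The paint can weighs 7.88 × 9.81 = 77.3 N and must supply an equal clockwise moment, so its lever arm about the fulcrum is 60.57 / 77.3 = 0.784 m.
That puts it at 0.89 − 0.784 = 0.106 m from the right end.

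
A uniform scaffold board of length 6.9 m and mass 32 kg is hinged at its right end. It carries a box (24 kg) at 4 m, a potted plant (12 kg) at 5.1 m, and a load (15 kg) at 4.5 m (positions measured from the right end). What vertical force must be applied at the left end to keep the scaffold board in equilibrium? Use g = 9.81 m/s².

F ≈ 476 N

Take moments about the right end.
Beam weight: 32 × 9.81 = 313.9 N down at 3.45 m → arm 3.45 m, τ = 313.9 × 3.45 = 1083 N·m counterclockwise.
Box: 24 × 9.81 = 235.4 N down at 4 m → arm 4 m, τ = 235.4 × 4 = 941.6 N·m counterclockwise.
Potted plant: 12 × 9.81 = 117.7 N down at 5.1 m → arm 5.1 m, τ = 117.7 × 5.1 = 600.3 N·m counterclockwise.
Load: 15 × 9.81 = 147.2 N down at 4.5 m → arm 4.5 m, τ = 147.2 × 4.5 = 662.4 N·m counterclockwise.
Net moment of the loads = 3287 N·m counterclockwise.
The upward force F acts at the left end, arm 6.9 m, giving F × 6.9 clockwise.
For rotational equilibrium, F × 6.9 = 3287, so F = 3287 / 6.9 = 476 N.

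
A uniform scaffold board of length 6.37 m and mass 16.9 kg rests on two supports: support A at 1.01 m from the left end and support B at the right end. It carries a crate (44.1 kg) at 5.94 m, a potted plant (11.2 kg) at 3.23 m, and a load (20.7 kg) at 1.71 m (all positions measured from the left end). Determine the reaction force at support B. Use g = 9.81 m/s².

Choose support A as the axis so its reaction then has zero moment arm.
Beam weight: 16.9 × 9.81 = 165.8 N down at 3.185 m → arm 2.175 m, τ = 165.8 × 2.175 = 360.6 N·m clockwise.
Crate: 44.1 × 9.81 = 432.6 N down at 5.94 m → arm 4.93 m, τ = 432.6 × 4.93 = 2133 N·m clockwise.
Potted plant: 11.2 × 9.81 = 109.9 N down at 3.23 m → arm 2.22 m, τ = 109.9 × 2.22 = 244 N·m clockwise.
Load: 20.7 × 9.81 = 203.1 N down at 1.71 m → arm 0.7 m, τ = 203.1 × 0.7 = 142.2 N·m clockwise.
Net load moment about support A = 2880 N·m clockwise.
Reaction R at support B is upward at 6.37 m, arm 5.36 m → moment R × 5.36 counterclockwise.
Setting net torque to zero: R × 5.36 = 2880 → R = 537 N.

R_B ≈ 537 N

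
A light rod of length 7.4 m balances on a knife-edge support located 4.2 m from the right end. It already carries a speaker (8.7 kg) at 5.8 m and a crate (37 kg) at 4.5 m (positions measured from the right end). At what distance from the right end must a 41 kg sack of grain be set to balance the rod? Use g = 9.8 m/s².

About the knife-edge support (at 4.2 m from the right end):
Speaker: 8.7 × 9.8 = 85.26 N down at 5.8 m → arm 1.6 m, τ = 85.26 × 1.6 = 136.4 N·m counterclockwise.
Crate: 37 × 9.8 = 362.6 N down at 4.5 m → arm 0.3 m, τ = 362.6 × 0.3 = 108.8 N·m counterclockwise.
Net moment of existing loads = 245.2 N·m counterclockwise.
The sack of grain weighs 41 × 9.8 = 401.8 N and must supply an equal clockwise moment, so its lever arm about the knife-edge support is 245.2 / 401.8 = 0.61 m.
That puts it at 4.2 − 0.61 = 3.59 m from the right end.

x ≈ 3.59 m from the right end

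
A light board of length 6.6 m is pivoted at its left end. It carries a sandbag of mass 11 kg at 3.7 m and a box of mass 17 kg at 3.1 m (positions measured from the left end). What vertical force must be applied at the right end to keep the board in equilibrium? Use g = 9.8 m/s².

About the left end:
Sandbag: 11 × 9.8 = 107.8 N down at 3.7 m → arm 3.7 m, τ = 107.8 × 3.7 = 398.9 N·m clockwise.
Box: 17 × 9.8 = 166.6 N down at 3.1 m → arm 3.1 m, τ = 166.6 × 3.1 = 516.5 N·m clockwise.
Net moment of the loads = 915.4 N·m clockwise.
The upward force F acts at the right end, arm 6.6 m, giving F × 6.6 counterclockwise.
Setting net torque to zero: F × 6.6 = 915.4 → F = 915.4 / 6.6 = 139 N.

F ≈ 139 N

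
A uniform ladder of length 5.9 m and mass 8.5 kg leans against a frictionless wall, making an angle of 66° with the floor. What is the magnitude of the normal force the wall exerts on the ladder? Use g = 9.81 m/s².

N_wall ≈ 18.6 N

Taking torques about the foot of the ladder:
Ladder weight 8.5×9.81 = 83.39 N acts at 2.95 m along the ladder; its horizontal arm is 2.95·cos66° = 1.2 m → τ = 100.1 N·m clockwise.
Wall normal N acts horizontally at the top; its moment arm is the height L sinθ = 5.9·sin66° = 5.39 m, counterclockwise.
Balancing moments: N × 5.39 = 100.1, giving N = 18.6 N.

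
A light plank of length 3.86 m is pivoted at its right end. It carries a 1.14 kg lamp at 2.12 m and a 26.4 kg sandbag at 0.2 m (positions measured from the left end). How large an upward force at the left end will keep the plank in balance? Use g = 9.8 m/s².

Take moments about the right end.
Lamp: 1.14 × 9.8 = 11.17 N down at 2.12 m → arm 1.74 m, τ = 11.17 × 1.74 = 19.44 N·m counterclockwise.
Sandbag: 26.4 × 9.8 = 258.7 N down at 0.2 m → arm 3.66 m, τ = 258.7 × 3.66 = 946.8 N·m counterclockwise.
Net moment of the loads = 966.2 N·m counterclockwise.
The upward force F acts at the left end, arm 3.86 m, giving F × 3.86 clockwise.
Setting net torque to zero: F × 3.86 = 966.2 → F = 966.2 / 3.86 = 250 N.

F ≈ 250 N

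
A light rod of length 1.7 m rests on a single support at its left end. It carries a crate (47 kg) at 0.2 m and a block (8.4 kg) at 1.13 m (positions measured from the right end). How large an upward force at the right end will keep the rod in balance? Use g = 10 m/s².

F ≈ 443 N

About the left end:
Crate: 47 × 10 = 470 N down at 0.2 m → arm 1.5 m, τ = 470 × 1.5 = 705 N·m clockwise.
Block: 8.4 × 10 = 84 N down at 1.13 m → arm 0.57 m, τ = 84 × 0.57 = 47.88 N·m clockwise.
Net moment of the loads = 752.9 N·m clockwise.
The upward force F acts at the right end, arm 1.7 m, giving F × 1.7 counterclockwise.
Setting net torque to zero: F × 1.7 = 752.9 → F = 752.9 / 1.7 = 443 N.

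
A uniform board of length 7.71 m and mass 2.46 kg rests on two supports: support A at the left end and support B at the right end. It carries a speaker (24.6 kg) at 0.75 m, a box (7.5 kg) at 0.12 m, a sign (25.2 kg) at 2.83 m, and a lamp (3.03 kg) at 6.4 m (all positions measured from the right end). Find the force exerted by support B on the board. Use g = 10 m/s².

Take moments about support A.
Beam weight: 2.46 × 10 = 24.6 N down at 3.855 m → arm 3.855 m, τ = 24.6 × 3.855 = 94.83 N·m clockwise.
Speaker: 24.6 × 10 = 246 N down at 0.75 m → arm 6.96 m, τ = 246 × 6.96 = 1712 N·m clockwise.
Box: 7.5 × 10 = 75 N down at 0.12 m → arm 7.59 m, τ = 75 × 7.59 = 569.2 N·m clockwise.
Sign: 25.2 × 10 = 252 N down at 2.83 m → arm 4.88 m, τ = 252 × 4.88 = 1230 N·m clockwise.
Lamp: 3.03 × 10 = 30.3 N down at 6.4 m → arm 1.31 m, τ = 30.3 × 1.31 = 39.69 N·m clockwise.
Net load moment about support A = 3646 N·m clockwise.
Reaction R at support B is upward at 0 m, arm 7.71 m → moment R × 7.71 counterclockwise.
Setting net torque to zero: R × 7.71 = 3646 → R = 473 N.

R_B ≈ 473 N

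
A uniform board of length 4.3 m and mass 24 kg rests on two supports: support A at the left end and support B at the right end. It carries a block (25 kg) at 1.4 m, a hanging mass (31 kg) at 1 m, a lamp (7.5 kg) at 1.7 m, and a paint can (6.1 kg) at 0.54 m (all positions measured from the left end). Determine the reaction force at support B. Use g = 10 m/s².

Sum moments about support A (its reaction then has zero moment arm).
Beam weight: 24 × 10 = 240 N down at 2.15 m → arm 2.15 m, τ = 240 × 2.15 = 516 N·m clockwise.
Block: 25 × 10 = 250 N down at 1.4 m → arm 1.4 m, τ = 250 × 1.4 = 350 N·m clockwise.
Hanging mass: 31 × 10 = 310 N down at 1 m → arm 1 m, τ = 310 × 1 = 310 N·m clockwise.
Lamp: 7.5 × 10 = 75 N down at 1.7 m → arm 1.7 m, τ = 75 × 1.7 = 127.5 N·m clockwise.
Paint can: 6.1 × 10 = 61 N down at 0.54 m → arm 0.54 m, τ = 61 × 0.54 = 32.94 N·m clockwise.
Net load moment about support A = 1336 N·m clockwise.
Reaction R at support B is upward at 4.3 m, arm 4.3 m → moment R × 4.3 counterclockwise.
Balancing moments: R × 4.3 = 1336, giving R = 311 N.

R_B ≈ 311 N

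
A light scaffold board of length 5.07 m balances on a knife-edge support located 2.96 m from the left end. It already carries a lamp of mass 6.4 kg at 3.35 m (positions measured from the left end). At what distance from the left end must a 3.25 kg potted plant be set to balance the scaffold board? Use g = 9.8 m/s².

Take moments about the knife-edge support (at 2.96 m from the left end).
Lamp: 6.4 × 9.8 = 62.72 N down at 3.35 m → arm 0.39 m, τ = 62.72 × 0.39 = 24.46 N·m clockwise.
Net moment of existing loads = 24.46 N·m clockwise.
The potted plant weighs 3.25 × 9.8 = 31.85 N and must supply an equal counterclockwise moment, so its lever arm about the knife-edge support is 24.46 / 31.85 = 0.768 m.
That puts it at 2.96 − 0.768 = 2.19 m from the left end.

x ≈ 2.19 m from the left end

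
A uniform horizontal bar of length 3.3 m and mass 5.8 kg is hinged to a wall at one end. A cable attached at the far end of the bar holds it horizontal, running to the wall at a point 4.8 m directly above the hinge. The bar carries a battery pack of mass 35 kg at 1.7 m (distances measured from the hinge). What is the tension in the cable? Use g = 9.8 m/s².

Taking torques about the hinge:
Beam weight: 5.8 × 9.8 = 56.84 N down at 1.65 m → arm 1.65 m, τ = 56.84 × 1.65 = 93.79 N·m clockwise.
Battery pack: 35 × 9.8 = 343 N down at 1.7 m → arm 1.7 m, τ = 343 × 1.7 = 583.1 N·m clockwise.
Total clockwise load moment = 676.9 N·m.
The cable tension T acts at 3.3 m; only its component perpendicular to the bar, T sinθ, produces torque. sinθ = h/√(h²+d²) = 4.8/√(4.8²+3.3²) = 0.824.
Στ = 0 ⇒ T × 3.3 × 0.824 = 676.9 ⇒ T = 676.9 / 2.719 = 249 N.

T ≈ 249 N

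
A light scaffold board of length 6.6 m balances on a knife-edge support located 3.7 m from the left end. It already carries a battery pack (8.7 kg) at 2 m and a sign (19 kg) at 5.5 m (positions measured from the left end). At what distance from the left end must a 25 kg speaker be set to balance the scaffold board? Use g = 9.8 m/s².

Taking torques about the knife-edge support (at 3.7 m from the left end):
Battery pack: 8.7 × 9.8 = 85.26 N down at 2 m → arm 1.7 m, τ = 85.26 × 1.7 = 144.9 N·m counterclockwise.
Sign: 19 × 9.8 = 186.2 N down at 5.5 m → arm 1.8 m, τ = 186.2 × 1.8 = 335.2 N·m clockwise.
Net moment of existing loads = 190.3 N·m clockwise.
The speaker weighs 25 × 9.8 = 245 N and must supply an equal counterclockwise moment, so its lever arm about the knife-edge support is 190.3 / 245 = 0.777 m.
That puts it at 3.7 − 0.777 = 2.92 m from the left end.

x ≈ 2.92 m from the left end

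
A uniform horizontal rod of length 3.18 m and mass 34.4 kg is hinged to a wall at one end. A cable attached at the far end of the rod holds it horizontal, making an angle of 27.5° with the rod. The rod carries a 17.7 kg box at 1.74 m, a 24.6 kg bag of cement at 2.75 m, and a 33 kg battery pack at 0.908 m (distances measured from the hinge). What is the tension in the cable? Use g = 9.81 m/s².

Choose the hinge as the axis so the unknown hinge reaction has zero arm there.
Beam weight: 34.4 × 9.81 = 337.5 N down at 1.59 m → arm 1.59 m, τ = 337.5 × 1.59 = 536.6 N·m clockwise.
Box: 17.7 × 9.81 = 173.6 N down at 1.74 m → arm 1.74 m, τ = 173.6 × 1.74 = 302.1 N·m clockwise.
Bag of cement: 24.6 × 9.81 = 241.3 N down at 2.75 m → arm 2.75 m, τ = 241.3 × 2.75 = 663.6 N·m clockwise.
Battery pack: 33 × 9.81 = 323.7 N down at 0.908 m → arm 0.908 m, τ = 323.7 × 0.908 = 293.9 N·m clockwise.
Total clockwise load moment = 1796 N·m.
The cable tension T acts at 3.18 m; only its component perpendicular to the rod, T sinθ, produces torque. sin 27.5° = 0.4617.
For rotational equilibrium, T × 3.18 × 0.4617 = 1796, so T = 1796 / 1.468 = 1220 N.

T ≈ 1220 N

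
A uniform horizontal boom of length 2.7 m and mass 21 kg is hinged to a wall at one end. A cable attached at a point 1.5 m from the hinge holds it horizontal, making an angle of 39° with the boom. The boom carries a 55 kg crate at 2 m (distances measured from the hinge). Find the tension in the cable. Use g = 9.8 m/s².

T ≈ 1440 N

Sum moments about the hinge (the unknown hinge reaction has zero arm there).
Beam weight: 21 × 9.8 = 205.8 N down at 1.35 m → arm 1.35 m, τ = 205.8 × 1.35 = 277.8 N·m clockwise.
Crate: 55 × 9.8 = 539 N down at 2 m → arm 2 m, τ = 539 × 2 = 1078 N·m clockwise.
Total clockwise load moment = 1356 N·m.
The cable tension T acts at 1.5 m; only its component perpendicular to the boom, T sinθ, produces torque. sin 39° = 0.6293.
Setting net torque to zero: T × 1.5 × 0.6293 = 1356 → T = 1356 / 0.9439 = 1440 N.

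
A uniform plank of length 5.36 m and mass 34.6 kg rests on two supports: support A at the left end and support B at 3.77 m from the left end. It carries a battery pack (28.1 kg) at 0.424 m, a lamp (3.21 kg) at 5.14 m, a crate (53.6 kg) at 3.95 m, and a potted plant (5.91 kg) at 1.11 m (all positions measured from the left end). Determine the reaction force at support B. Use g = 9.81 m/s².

R_B ≈ 883 N

Take moments about support A.
Beam weight: 34.6 × 9.81 = 339.4 N down at 2.68 m → arm 2.68 m, τ = 339.4 × 2.68 = 909.6 N·m clockwise.
Battery pack: 28.1 × 9.81 = 275.7 N down at 0.424 m → arm 0.424 m, τ = 275.7 × 0.424 = 116.9 N·m clockwise.
Lamp: 3.21 × 9.81 = 31.49 N down at 5.14 m → arm 5.14 m, τ = 31.49 × 5.14 = 161.9 N·m clockwise.
Crate: 53.6 × 9.81 = 525.8 N down at 3.95 m → arm 3.95 m, τ = 525.8 × 3.95 = 2077 N·m clockwise.
Potted plant: 5.91 × 9.81 = 57.98 N down at 1.11 m → arm 1.11 m, τ = 57.98 × 1.11 = 64.36 N·m clockwise.
Net load moment about support A = 3330 N·m clockwise.
Reaction R at support B is upward at 3.77 m, arm 3.77 m → moment R × 3.77 counterclockwise.
Setting net torque to zero: R × 3.77 = 3330 → R = 883 N.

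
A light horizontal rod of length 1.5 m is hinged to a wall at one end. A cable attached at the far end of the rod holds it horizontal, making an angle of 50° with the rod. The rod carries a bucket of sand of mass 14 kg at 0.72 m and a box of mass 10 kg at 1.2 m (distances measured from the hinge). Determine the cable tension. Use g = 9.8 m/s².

Take moments about the hinge.
Bucket of sand: 14 × 9.8 = 137.2 N down at 0.72 m → arm 0.72 m, τ = 137.2 × 0.72 = 98.78 N·m clockwise.
Box: 10 × 9.8 = 98 N down at 1.2 m → arm 1.2 m, τ = 98 × 1.2 = 117.6 N·m clockwise.
Total clockwise load moment = 216.4 N·m.
The cable tension T acts at 1.5 m; only its component perpendicular to the rod, T sinθ, produces torque. sin 50° = 0.766.
For rotational equilibrium, T × 1.5 × 0.766 = 216.4, so T = 216.4 / 1.149 = 188 N.

T ≈ 188 N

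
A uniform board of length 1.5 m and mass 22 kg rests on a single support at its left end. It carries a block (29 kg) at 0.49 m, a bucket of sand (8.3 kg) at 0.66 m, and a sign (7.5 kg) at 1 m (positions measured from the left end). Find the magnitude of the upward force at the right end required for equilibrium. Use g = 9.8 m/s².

F ≈ 285 N

Sum moments about the left end (the unknown pivot reaction has zero arm there).
Beam weight: 22 × 9.8 = 215.6 N down at 0.75 m → arm 0.75 m, τ = 215.6 × 0.75 = 161.7 N·m clockwise.
Block: 29 × 9.8 = 284.2 N down at 0.49 m → arm 0.49 m, τ = 284.2 × 0.49 = 139.3 N·m clockwise.
Bucket of sand: 8.3 × 9.8 = 81.34 N down at 0.66 m → arm 0.66 m, τ = 81.34 × 0.66 = 53.68 N·m clockwise.
Sign: 7.5 × 9.8 = 73.5 N down at 1 m → arm 1 m, τ = 73.5 × 1 = 73.5 N·m clockwise.
Net moment of the loads = 428.2 N·m clockwise.
The upward force F acts at the right end, arm 1.5 m, giving F × 1.5 counterclockwise.
Στ = 0 ⇒ F × 1.5 = 428.2 ⇒ F = 428.2 / 1.5 = 285 N.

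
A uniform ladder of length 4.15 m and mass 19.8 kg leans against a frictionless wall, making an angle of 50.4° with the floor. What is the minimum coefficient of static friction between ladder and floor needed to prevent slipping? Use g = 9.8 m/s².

Sum moments about the foot of the ladder (the floor normal and friction both act there and drop out).
Ladder weight 19.8×9.8 = 194 N acts at 2.075 m along the ladder; its horizontal arm is 2.075·cos50.4° = 1.323 m → τ = 256.7 N·m clockwise.
Wall normal N acts horizontally at the top; its moment arm is the height L sinθ = 4.15·sin50.4° = 3.198 m, counterclockwise.
For rotational equilibrium, N × 3.198 = 256.7, so N = 80.27 N.
ΣFx = 0 ⇒ f = N_wall = 80.27 N. ΣFy = 0 ⇒ N_floor = 194 N.
μ_min = f / N_floor = 80.27 / 194 = 0.414.

μ_min ≈ 0.414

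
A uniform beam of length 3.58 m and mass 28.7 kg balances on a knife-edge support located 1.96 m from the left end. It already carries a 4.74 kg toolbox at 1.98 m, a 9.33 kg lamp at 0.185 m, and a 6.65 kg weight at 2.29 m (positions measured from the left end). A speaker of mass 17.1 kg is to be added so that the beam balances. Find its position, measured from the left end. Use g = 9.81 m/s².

About the knife-edge support (at 1.96 m from the left end):
Beam weight: 28.7 × 9.81 = 281.5 N down at 1.79 m → arm 0.17 m, τ = 281.5 × 0.17 = 47.86 N·m counterclockwise.
Toolbox: 4.74 × 9.81 = 46.5 N down at 1.98 m → arm 0.02 m, τ = 46.5 × 0.02 = 0.93 N·m clockwise.
Lamp: 9.33 × 9.81 = 91.53 N down at 0.185 m → arm 1.775 m, τ = 91.53 × 1.775 = 162.5 N·m counterclockwise.
Weight: 6.65 × 9.81 = 65.24 N down at 2.29 m → arm 0.33 m, τ = 65.24 × 0.33 = 21.53 N·m clockwise.
Net moment of existing loads = 187.9 N·m counterclockwise.
The speaker weighs 17.1 × 9.81 = 167.8 N and must supply an equal clockwise moment, so its lever arm about the knife-edge support is 187.9 / 167.8 = 1.12 m.
That puts it at 1.96 + 1.12 = 3.08 m from the left end.

x ≈ 3.08 m from the left end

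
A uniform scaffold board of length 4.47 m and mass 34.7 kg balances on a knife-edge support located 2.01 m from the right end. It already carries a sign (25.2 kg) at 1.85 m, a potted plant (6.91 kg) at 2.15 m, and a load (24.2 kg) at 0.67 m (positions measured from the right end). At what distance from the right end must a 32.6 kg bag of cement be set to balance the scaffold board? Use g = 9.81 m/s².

About the knife-edge support (at 2.01 m from the right end):
Beam weight: 34.7 × 9.81 = 340.4 N down at 2.235 m → arm 0.225 m, τ = 340.4 × 0.225 = 76.59 N·m counterclockwise.
Sign: 25.2 × 9.81 = 247.2 N down at 1.85 m → arm 0.16 m, τ = 247.2 × 0.16 = 39.55 N·m clockwise.
Potted plant: 6.91 × 9.81 = 67.79 N down at 2.15 m → arm 0.14 m, τ = 67.79 × 0.14 = 9.491 N·m counterclockwise.
Load: 24.2 × 9.81 = 237.4 N down at 0.67 m → arm 1.34 m, τ = 237.4 × 1.34 = 318.1 N·m clockwise.
Net moment of existing loads = 271.6 N·m clockwise.
The bag of cement weighs 32.6 × 9.81 = 319.8 N and must supply an equal counterclockwise moment, so its lever arm about the knife-edge support is 271.6 / 319.8 = 0.849 m.
That puts it at 2.01 + 0.849 = 2.86 m from the right end.

x ≈ 2.86 m from the right end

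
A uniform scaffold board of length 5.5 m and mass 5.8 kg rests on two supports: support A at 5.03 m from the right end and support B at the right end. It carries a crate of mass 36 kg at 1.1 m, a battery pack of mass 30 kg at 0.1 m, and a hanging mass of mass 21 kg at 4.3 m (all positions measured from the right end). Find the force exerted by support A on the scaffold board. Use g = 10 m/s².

R_A ≈ 296 N

About support B:
Beam weight: 5.8 × 10 = 58 N down at 2.75 m → arm 2.75 m, τ = 58 × 2.75 = 159.5 N·m counterclockwise.
Crate: 36 × 10 = 360 N down at 1.1 m → arm 1.1 m, τ = 360 × 1.1 = 396 N·m counterclockwise.
Battery pack: 30 × 10 = 300 N down at 0.1 m → arm 0.1 m, τ = 300 × 0.1 = 30 N·m counterclockwise.
Hanging mass: 21 × 10 = 210 N down at 4.3 m → arm 4.3 m, τ = 210 × 4.3 = 903 N·m counterclockwise.
Net load moment about support B = 1488 N·m counterclockwise.
Reaction R at support A is upward at 5.03 m, arm 5.03 m → moment R × 5.03 clockwise.
Balancing moments: R × 5.03 = 1488, giving R = 296 N.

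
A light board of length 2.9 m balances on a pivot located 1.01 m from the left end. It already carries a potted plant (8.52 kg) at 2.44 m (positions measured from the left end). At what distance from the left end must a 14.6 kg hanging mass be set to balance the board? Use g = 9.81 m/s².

x ≈ 0.176 m from the left end

About the pivot (at 1.01 m from the left end):
Potted plant: 8.52 × 9.81 = 83.58 N down at 2.44 m → arm 1.43 m, τ = 83.58 × 1.43 = 119.5 N·m clockwise.
Net moment of existing loads = 119.5 N·m clockwise.
The hanging mass weighs 14.6 × 9.81 = 143.2 N and must supply an equal counterclockwise moment, so its lever arm about the pivot is 119.5 / 143.2 = 0.834 m.
That puts it at 1.01 − 0.834 = 0.176 m from the left end.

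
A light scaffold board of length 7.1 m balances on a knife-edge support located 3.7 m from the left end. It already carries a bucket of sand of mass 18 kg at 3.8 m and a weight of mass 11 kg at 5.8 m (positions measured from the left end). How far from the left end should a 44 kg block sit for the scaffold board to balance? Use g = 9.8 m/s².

x ≈ 3.13 m from the left end

Taking torques about the knife-edge support (at 3.7 m from the left end):
Bucket of sand: 18 × 9.8 = 176.4 N down at 3.8 m → arm 0.1 m, τ = 176.4 × 0.1 = 17.64 N·m clockwise.
Weight: 11 × 9.8 = 107.8 N down at 5.8 m → arm 2.1 m, τ = 107.8 × 2.1 = 226.4 N·m clockwise.
Net moment of existing loads = 244 N·m clockwise.
The block weighs 44 × 9.8 = 431.2 N and must supply an equal counterclockwise moment, so its lever arm about the knife-edge support is 244 / 431.2 = 0.566 m.
That puts it at 3.7 − 0.566 = 3.13 m from the left end.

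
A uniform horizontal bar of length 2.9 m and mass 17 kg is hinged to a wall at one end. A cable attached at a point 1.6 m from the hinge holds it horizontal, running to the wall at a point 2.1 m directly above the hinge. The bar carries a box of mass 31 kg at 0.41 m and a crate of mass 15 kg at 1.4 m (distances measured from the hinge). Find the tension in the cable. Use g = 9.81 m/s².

T ≈ 450 N

Sum moments about the hinge (the unknown hinge reaction has zero arm there).
Beam weight: 17 × 9.81 = 166.8 N down at 1.45 m → arm 1.45 m, τ = 166.8 × 1.45 = 241.9 N·m clockwise.
Box: 31 × 9.81 = 304.1 N down at 0.41 m → arm 0.41 m, τ = 304.1 × 0.41 = 124.7 N·m clockwise.
Crate: 15 × 9.81 = 147.2 N down at 1.4 m → arm 1.4 m, τ = 147.2 × 1.4 = 206.1 N·m clockwise.
Total clockwise load moment = 572.7 N·m.
The cable tension T acts at 1.6 m; only its component perpendicular to the bar, T sinθ, produces torque. sinθ = h/√(h²+d²) = 2.1/√(2.1²+1.6²) = 0.7954.
Στ = 0 ⇒ T × 1.6 × 0.7954 = 572.7 ⇒ T = 572.7 / 1.273 = 450 N.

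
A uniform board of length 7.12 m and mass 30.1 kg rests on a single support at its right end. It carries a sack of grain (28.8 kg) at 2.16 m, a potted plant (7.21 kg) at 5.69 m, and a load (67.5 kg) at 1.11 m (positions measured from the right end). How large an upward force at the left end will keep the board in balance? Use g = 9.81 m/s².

About the right end:
Beam weight: 30.1 × 9.81 = 295.3 N down at 3.56 m → arm 3.56 m, τ = 295.3 × 3.56 = 1051 N·m counterclockwise.
Sack of grain: 28.8 × 9.81 = 282.5 N down at 2.16 m → arm 2.16 m, τ = 282.5 × 2.16 = 610.2 N·m counterclockwise.
Potted plant: 7.21 × 9.81 = 70.73 N down at 5.69 m → arm 5.69 m, τ = 70.73 × 5.69 = 402.5 N·m counterclockwise.
Load: 67.5 × 9.81 = 662.2 N down at 1.11 m → arm 1.11 m, τ = 662.2 × 1.11 = 735 N·m counterclockwise.
Net moment of the loads = 2799 N·m counterclockwise.
The upward force F acts at the left end, arm 7.12 m, giving F × 7.12 clockwise.
For rotational equilibrium, F × 7.12 = 2799, so F = 2799 / 7.12 = 393 N.

F ≈ 393 N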